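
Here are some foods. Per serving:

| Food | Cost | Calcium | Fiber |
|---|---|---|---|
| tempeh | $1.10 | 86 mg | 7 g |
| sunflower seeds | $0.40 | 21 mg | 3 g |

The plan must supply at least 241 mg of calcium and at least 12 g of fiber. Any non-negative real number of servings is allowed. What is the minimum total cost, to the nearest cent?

This is a tiny linear program; its minimum lies at a vertex of the feasible set. List the vertices and price them.
tempeh only: max(241/86, 12/7) = 2.802 servings → $3.08.
sunflower seeds only: max(241/21, 12/3) = 11.48 servings → $4.59.
tempeh + sunflower seeds: the both-tight solution has a negative serving — not a feasible corner.
The minimum over all feasible corners is $3.08.

$3.08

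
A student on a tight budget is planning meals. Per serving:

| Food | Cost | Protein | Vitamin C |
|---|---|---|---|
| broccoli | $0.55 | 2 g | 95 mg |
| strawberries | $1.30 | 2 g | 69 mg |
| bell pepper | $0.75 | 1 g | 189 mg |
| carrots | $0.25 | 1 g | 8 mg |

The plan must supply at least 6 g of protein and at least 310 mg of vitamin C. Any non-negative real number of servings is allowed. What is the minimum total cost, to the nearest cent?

$1.73

Two binding constraints pin down two serving amounts, so the optimal mix uses at most two foods. The candidates are each food alone (scaled to the tighter of protein/vitamin C) and each pair with both constraints tight.
broccoli only: max(6/2, 310/95) = 3.263 servings → $1.79.
strawberries only: max(6/2, 310/69) = 4.493 servings → $5.84.
bell pepper only: max(6/1, 310/189) = 6 servings → $4.50.
carrots only: max(6/1, 310/8) = 38.75 servings → $9.69.
broccoli + strawberries: intersection lies outside the first quadrant.
broccoli + bell pepper with both tight: 2.912 servings and 0.1767 servings → $1.73.
broccoli + carrots with both targets exact would need a negative amount; discard.
strawberries + bell pepper with both tight: 2.667 servings and 0.6667 servings → $3.97.
strawberries + carrots: intersection lies outside the first quadrant.
bell pepper + carrots with both tight: 1.448 servings and 4.552 servings → $2.22.
The minimum over all feasible corners is $1.73.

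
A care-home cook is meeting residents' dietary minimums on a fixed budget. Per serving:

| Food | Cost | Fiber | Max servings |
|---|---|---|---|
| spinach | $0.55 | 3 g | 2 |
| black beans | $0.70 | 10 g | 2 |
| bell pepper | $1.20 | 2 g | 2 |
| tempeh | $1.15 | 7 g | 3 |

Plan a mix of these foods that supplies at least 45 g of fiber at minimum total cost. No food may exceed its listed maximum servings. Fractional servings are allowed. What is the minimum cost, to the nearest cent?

$5.58

Cost per g of fiber: black beans $0.0700, tempeh $0.1643, spinach $0.1833, bell pepper $0.6000.
Take 2 servings of black beans: +20.0 g fiber for $1.40 (total $1.40, still need 25.0 g).
Take 3 servings of tempeh: +21.0 g fiber for $3.45 (total $4.85, still need 4.0 g).
Take 1.333 servings of spinach: +4.0 g fiber for $0.73 (total $5.58, still need 0.0 g).
Filling from the cheapest source first is optimal under one linear minimum: $5.58.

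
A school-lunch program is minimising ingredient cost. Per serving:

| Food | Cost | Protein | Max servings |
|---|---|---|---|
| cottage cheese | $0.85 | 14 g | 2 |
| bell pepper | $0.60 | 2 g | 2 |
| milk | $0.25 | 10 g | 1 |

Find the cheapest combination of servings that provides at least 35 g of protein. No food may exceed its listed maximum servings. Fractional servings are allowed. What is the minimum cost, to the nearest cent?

Cost per g of protein: milk $0.0250, cottage cheese $0.0607, bell pepper $0.3000.
Take 1 serving of milk: +10.0 g protein for $0.25 (total $0.25, still need 25.0 g).
Take 1.786 servings of cottage cheese: +25.0 g protein for $1.52 (total $1.77, still need 0.0 g).
Filling from the cheapest source first is optimal under one linear minimum: $1.77.

$1.77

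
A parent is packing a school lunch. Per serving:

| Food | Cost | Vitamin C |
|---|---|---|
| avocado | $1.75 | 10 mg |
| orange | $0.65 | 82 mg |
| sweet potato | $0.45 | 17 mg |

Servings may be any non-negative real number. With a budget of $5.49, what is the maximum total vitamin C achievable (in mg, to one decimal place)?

692.6 mg

Vitamin C per dollar: orange 126.2, sweet potato 37.78, avocado 5.714.
With no serving limits, spend the whole cost allowance on orange: $5.49 / $0.65 × 82 mg = 692.6 mg.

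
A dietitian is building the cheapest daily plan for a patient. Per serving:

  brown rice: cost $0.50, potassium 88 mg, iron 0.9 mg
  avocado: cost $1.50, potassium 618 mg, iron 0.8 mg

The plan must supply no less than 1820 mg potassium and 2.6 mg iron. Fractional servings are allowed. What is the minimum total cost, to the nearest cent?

brown rice only: max(1820/88, 2.6/0.9) = 20.68 servings → $10.34.
avocado only: max(1820/618, 2.6/0.8) = 3.25 servings → $4.88.
brown rice + avocado with both tight: 0.3104 servings and 2.901 servings → $4.51.
Cheapest feasible corner: $4.51.

$4.51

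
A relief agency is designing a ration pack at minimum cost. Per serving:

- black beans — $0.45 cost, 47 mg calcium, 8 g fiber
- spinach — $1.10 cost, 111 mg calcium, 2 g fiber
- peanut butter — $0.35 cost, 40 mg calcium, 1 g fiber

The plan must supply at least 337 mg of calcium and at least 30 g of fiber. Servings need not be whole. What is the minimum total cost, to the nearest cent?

$3.07

At the optimum either one food covers both requirements or two foods hit both targets exactly; no other combination can be cheaper.
black beans only: max(337/47, 30/8) = 7.17 servings → $3.23.
spinach only: max(337/111, 30/2) = 15 servings → $16.50.
peanut butter only: max(337/40, 30/1) = 30 servings → $10.50.
black beans + spinach with both tight: 3.345 servings and 1.62 servings → $3.29.
black beans + peanut butter with both tight: 3.161 servings and 4.711 servings → $3.07.
spinach + peanut butter: intersection lies outside the first quadrant.
The minimum over all feasible corners is $3.07.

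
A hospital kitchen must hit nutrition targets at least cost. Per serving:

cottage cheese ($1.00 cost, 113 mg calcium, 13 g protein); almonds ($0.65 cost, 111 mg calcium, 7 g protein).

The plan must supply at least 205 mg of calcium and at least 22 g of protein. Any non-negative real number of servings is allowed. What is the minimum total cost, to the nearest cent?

A basic optimal solution has at most two foods positive. Try each food alone and each pair with both targets met exactly.
cottage cheese only: max(205/113, 22/13) = 1.814 servings → $1.81.
almonds only: max(205/111, 22/7) = 3.143 servings → $2.04.
cottage cheese + almonds with both tight: 1.544 servings and 0.2745 servings → $1.72.
So the least-cost plan costs $1.72.

$1.72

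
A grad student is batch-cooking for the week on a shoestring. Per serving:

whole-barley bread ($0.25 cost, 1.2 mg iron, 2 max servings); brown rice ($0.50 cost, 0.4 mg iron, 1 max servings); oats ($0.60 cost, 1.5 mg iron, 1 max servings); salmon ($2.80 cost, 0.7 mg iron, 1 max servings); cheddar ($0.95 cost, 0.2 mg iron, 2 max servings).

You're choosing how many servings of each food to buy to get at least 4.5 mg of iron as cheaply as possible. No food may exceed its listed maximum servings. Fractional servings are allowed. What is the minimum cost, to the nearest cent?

$2.40

Cost per mg of iron: whole-barley bread $0.2083, oats $0.4000, brown rice $1.2500, salmon $4.0000, cheddar $4.7500.
Take 2 servings of whole-barley bread: +2.4 mg iron for $0.50 (total $0.50, still need 2.1 mg).
Take 1 serving of oats: +1.5 mg iron for $0.60 (total $1.10, still need 0.6 mg).
Take 1 serving of brown rice: +0.4 mg iron for $0.50 (total $1.60, still need 0.2 mg).
Take 0.2857 servings of salmon: +0.2 mg iron for $0.80 (total $2.40, still need 0.0 mg).
Greedy by cheapest-per-mg is optimal for a single linear constraint, so the minimum cost is $2.40.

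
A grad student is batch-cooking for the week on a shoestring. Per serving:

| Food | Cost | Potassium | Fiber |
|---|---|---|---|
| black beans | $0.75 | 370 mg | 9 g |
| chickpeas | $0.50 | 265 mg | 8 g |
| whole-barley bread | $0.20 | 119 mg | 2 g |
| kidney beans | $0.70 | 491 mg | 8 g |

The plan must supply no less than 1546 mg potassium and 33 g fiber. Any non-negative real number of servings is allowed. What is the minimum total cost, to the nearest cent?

$2.46

A basic optimal solution has at most two foods positive. Try each food alone and each pair with both targets met exactly.
black beans only: max(1546/370, 33/9) = 4.178 servings → $3.13.
chickpeas only: max(1546/265, 33/8) = 5.834 servings → $2.92.
whole-barley bread only: max(1546/119, 33/2) = 16.5 servings → $3.30.
kidney beans only: max(1546/491, 33/8) = 4.125 servings → $2.89.
black beans + chickpeas with both targets exact would need a negative amount; discard.
black beans + whole-barley bread with both tight: 2.523 servings and 5.148 servings → $2.92.
black beans + kidney beans with both tight: 2.629 servings and 1.168 servings → $2.79.
chickpeas + whole-barley bread with both tight: 1.979 servings and 8.585 servings → $2.71.
chickpeas + kidney beans with both tight: 2.121 servings and 2.004 servings → $2.46.
whole-barley bread + kidney beans: the both-tight solution has a negative serving — not a feasible corner.
So the least-cost plan costs $2.46.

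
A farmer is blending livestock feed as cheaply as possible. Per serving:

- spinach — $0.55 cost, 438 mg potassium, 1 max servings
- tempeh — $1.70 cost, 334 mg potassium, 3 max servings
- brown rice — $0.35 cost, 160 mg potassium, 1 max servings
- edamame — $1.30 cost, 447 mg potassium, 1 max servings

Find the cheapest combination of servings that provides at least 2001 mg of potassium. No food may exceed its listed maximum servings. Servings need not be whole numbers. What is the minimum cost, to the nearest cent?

Cost per mg of potassium: spinach $0.0013, brown rice $0.0022, edamame $0.0029, tempeh $0.0051.
Take 1 serving of spinach: +438.0 mg potassium for $0.55 (total $0.55, still need 1563.0 mg).
Take 1 serving of brown rice: +160.0 mg potassium for $0.35 (total $0.90, still need 1403.0 mg).
Take 1 serving of edamame: +447.0 mg potassium for $1.30 (total $2.20, still need 956.0 mg).
Take 2.862 servings of tempeh: +956.0 mg potassium for $4.87 (total $7.07, still need 0.0 mg).
Filling from the cheapest source first is optimal under one linear minimum: $7.07.

$7.07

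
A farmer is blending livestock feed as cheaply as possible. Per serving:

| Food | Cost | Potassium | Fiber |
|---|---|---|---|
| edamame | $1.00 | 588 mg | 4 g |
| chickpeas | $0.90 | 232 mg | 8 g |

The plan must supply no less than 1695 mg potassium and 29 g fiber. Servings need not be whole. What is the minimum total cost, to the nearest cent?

A basic optimal solution has at most two foods positive. Try each food alone and each pair with both targets met exactly.
edamame only: max(1695/588, 29/4) = 7.25 servings → $7.25.
chickpeas only: max(1695/232, 29/8) = 7.306 servings → $6.58.
edamame + chickpeas with both tight: 1.809 servings and 2.72 servings → $4.26.
Cheapest feasible corner: $4.26.

$4.26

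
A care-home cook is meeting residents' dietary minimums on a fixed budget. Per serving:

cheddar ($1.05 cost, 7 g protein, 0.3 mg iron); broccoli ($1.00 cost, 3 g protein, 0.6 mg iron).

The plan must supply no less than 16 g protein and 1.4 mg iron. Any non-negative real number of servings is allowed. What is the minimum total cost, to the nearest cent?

For a min-cost LP with two ≥-constraints, a basic feasible solution has at most two positive variables.
cheddar only: max(16/7, 1.4/0.3) = 4.667 servings → $4.90.
broccoli only: max(16/3, 1.4/0.6) = 5.333 servings → $5.33.
cheddar + broccoli with both tight: 1.636 servings and 1.515 servings → $3.23.
So the least-cost plan costs $3.23.

$3.23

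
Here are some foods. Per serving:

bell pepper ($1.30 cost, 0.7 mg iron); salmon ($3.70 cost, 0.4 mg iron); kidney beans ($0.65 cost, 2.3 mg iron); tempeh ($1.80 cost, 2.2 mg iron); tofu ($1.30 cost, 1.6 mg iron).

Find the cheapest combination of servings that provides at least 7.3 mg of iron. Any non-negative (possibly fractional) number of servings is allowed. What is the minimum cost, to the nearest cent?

Cost per mg of iron: kidney beans $0.2826, tofu $0.8125, tempeh $0.8182, bell pepper $1.8571, salmon $9.2500.
With no serving limits, use only kidney beans: 7.3 mg / 2.3 mg = 3.174 servings × $0.65 = $2.06.

$2.06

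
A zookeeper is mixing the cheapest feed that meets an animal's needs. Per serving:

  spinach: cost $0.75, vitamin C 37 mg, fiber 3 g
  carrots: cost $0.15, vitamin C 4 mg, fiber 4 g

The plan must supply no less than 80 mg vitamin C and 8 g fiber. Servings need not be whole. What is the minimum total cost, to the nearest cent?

spinach only: max(80/37, 8/3) = 2.667 servings → $2.00.
carrots only: max(80/4, 8/4) = 20 servings → $3.00.
spinach + carrots with both tight: 2.118 servings and 0.4118 servings → $1.65.
So the least-cost plan costs $1.65.

$1.65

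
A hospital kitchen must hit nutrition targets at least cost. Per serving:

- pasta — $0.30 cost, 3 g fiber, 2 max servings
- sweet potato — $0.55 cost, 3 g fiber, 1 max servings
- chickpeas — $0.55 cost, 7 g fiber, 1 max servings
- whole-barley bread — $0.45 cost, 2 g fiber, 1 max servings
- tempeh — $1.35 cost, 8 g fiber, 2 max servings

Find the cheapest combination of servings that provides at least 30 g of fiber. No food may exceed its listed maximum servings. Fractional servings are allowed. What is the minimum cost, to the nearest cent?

Cost per g of fiber: chickpeas $0.0786, pasta $0.1000, tempeh $0.1688, sweet potato $0.1833, whole-barley bread $0.2250.
Take 1 serving of chickpeas: +7.0 g fiber for $0.55 (total $0.55, still need 23.0 g).
Take 2 servings of pasta: +6.0 g fiber for $0.60 (total $1.15, still need 17.0 g).
Take 2 servings of tempeh: +16.0 g fiber for $2.70 (total $3.85, still need 1.0 g).
Take 0.3333 servings of sweet potato: +1.0 g fiber for $0.18 (total $4.03, still need 0.0 g).
Greedy by cheapest-per-g is optimal for a single linear constraint, so the minimum cost is $4.03.

$4.03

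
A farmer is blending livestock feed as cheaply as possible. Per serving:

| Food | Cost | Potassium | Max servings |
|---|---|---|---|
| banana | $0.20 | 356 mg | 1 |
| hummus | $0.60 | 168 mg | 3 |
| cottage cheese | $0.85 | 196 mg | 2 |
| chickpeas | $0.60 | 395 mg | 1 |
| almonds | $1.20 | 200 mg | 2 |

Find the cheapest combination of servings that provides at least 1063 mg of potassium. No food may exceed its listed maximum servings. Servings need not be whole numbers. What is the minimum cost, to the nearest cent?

$1.91

Cost per mg of potassium: banana $0.0006, chickpeas $0.0015, hummus $0.0036, cottage cheese $0.0043, almonds $0.0060.
Take 1 serving of banana: +356.0 mg potassium for $0.20 (total $0.20, still need 707.0 mg).
Take 1 serving of chickpeas: +395.0 mg potassium for $0.60 (total $0.80, still need 312.0 mg).
Take 1.857 servings of hummus: +312.0 mg potassium for $1.11 (total $1.91, still need 0.0 mg).
Greedy by cheapest-per-mg is optimal for a single linear constraint, so the minimum cost is $1.91.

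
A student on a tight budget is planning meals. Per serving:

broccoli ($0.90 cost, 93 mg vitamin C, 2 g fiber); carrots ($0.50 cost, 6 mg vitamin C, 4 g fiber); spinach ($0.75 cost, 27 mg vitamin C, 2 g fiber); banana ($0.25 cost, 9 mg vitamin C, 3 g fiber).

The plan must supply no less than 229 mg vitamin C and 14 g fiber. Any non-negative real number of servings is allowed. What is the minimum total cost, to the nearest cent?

For a min-cost LP with two ≥-constraints, a basic feasible solution has at most two positive variables.
broccoli only: max(229/93, 14/2) = 7 servings → $6.30.
carrots only: max(229/6, 14/4) = 38.17 servings → $19.08.
spinach only: max(229/27, 14/2) = 8.481 servings → $6.36.
banana only: max(229/9, 14/3) = 25.44 servings → $6.36.
broccoli + carrots with both tight: 2.311 servings and 2.344 servings → $3.25.
broccoli + spinach with both tight: 0.6061 servings and 6.394 servings → $5.34.
broccoli + banana with both tight: 2.149 servings and 3.234 servings → $2.74.
carrots + spinach: intersection lies outside the first quadrant.
carrots + banana: intersection lies outside the first quadrant.
spinach + banana with both targets exact would need a negative amount; discard.
Cheapest feasible corner: $2.74.

$2.74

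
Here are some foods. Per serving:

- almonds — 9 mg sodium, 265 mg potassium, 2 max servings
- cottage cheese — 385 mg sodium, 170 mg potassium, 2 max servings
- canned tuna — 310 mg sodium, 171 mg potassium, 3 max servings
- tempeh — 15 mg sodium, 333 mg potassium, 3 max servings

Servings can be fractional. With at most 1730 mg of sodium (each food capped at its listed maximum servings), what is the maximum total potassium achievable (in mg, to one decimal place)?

Potassium per mg sodium: almonds 29.44, tempeh 22.2, canned tuna 0.5516, cottage cheese 0.4416.
Take 2 servings of almonds: uses 18 mg sodium, +530.0 mg potassium (running total 530.0 mg).
Take 3 servings of tempeh: uses 45 mg sodium, +999.0 mg potassium (running total 1529.0 mg).
Take 3 servings of canned tuna: uses 930 mg sodium, +513.0 mg potassium (running total 2042.0 mg).
Take 1.914 servings of cottage cheese: uses 737 mg sodium, +325.4 mg potassium (running total 2367.4 mg).
Filling greedily by potassium-per-mg sodium is optimal for one linear limit, giving 2367.4 mg.

2367.4 mg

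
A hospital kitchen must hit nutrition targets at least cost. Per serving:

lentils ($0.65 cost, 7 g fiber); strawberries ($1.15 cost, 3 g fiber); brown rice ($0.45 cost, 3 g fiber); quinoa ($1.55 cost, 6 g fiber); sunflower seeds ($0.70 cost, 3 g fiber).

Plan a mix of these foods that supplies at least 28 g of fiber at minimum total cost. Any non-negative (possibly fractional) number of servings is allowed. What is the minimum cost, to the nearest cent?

$2.60

Cost per g of fiber: lentils $0.0929, brown rice $0.1500, sunflower seeds $0.2333, quinoa $0.2583, strawberries $0.3833.
With no serving limits, use only lentils: 28 g / 7 g = 4 servings × $0.65 = $2.60.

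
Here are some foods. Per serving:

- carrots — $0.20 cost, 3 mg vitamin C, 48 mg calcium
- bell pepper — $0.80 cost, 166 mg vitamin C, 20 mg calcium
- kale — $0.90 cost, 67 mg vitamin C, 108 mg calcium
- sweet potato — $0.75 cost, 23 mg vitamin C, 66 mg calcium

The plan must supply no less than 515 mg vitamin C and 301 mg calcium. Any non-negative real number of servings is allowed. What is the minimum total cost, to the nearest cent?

carrots only: max(515/3, 301/48) = 171.7 servings → $34.33.
bell pepper only: max(515/166, 301/20) = 15.05 servings → $12.04.
kale only: max(515/67, 301/108) = 7.687 servings → $6.92.
sweet potato only: max(515/23, 301/66) = 22.39 servings → $16.79.
carrots + bell pepper with both tight: 5.016 servings and 3.012 servings → $3.41.
carrots + kale: intersection lies outside the first quadrant.
carrots + sweet potato with both targets exact would need a negative amount; discard.
bell pepper + kale with both tight: 2.137 servings and 2.391 servings → $3.86.
bell pepper + sweet potato with both tight: 2.579 servings and 3.779 servings → $4.90.
kale + sweet potato with both targets exact would need a negative amount; discard.
So the least-cost plan costs $3.41.

$3.41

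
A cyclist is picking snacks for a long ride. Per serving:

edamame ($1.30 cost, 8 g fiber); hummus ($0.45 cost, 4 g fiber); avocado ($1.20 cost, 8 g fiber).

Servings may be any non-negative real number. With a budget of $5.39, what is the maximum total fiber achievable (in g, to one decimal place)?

47.9 g

Fiber per dollar: hummus 8.889, avocado 6.667, edamame 6.154.
With no serving limits, spend the whole cost allowance on hummus: $5.39 / $0.45 × 4 g = 47.9 g.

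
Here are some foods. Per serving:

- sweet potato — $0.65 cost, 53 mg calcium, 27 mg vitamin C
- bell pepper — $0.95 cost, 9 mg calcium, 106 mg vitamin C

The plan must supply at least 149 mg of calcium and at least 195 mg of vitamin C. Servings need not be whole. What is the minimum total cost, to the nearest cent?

$2.81

With two linear requirements the optimum uses one or two foods; enumerate the corners.
sweet potato only: max(149/53, 195/27) = 7.222 servings → $4.69.
bell pepper only: max(149/9, 195/106) = 16.56 servings → $15.73.
sweet potato + bell pepper with both tight: 2.612 servings and 1.174 servings → $2.81.
The minimum over all feasible corners is $2.81.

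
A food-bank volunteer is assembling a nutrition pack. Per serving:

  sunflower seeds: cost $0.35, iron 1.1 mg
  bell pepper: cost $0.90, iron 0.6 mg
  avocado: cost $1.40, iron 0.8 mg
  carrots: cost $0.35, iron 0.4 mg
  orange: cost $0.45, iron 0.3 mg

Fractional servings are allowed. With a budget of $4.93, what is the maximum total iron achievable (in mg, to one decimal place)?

Iron per dollar: sunflower seeds 3.143, carrots 1.143, bell pepper 0.6667, orange 0.6667, avocado 0.5714.
With no serving limits, spend the whole cost allowance on sunflower seeds: $4.93 / $0.35 × 1.1 mg = 15.5 mg.

15.5 mg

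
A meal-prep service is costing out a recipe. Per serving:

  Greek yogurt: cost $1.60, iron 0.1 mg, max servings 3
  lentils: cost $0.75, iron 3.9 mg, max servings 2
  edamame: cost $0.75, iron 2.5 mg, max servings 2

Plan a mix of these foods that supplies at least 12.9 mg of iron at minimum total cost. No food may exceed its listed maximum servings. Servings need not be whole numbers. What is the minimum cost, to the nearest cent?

Cost per mg of iron: lentils $0.1923, edamame $0.3000, Greek yogurt $16.0000.
Take 2 servings of lentils: +7.8 mg iron for $1.50 (total $1.50, still need 5.1 mg).
Take 2 servings of edamame: +5.0 mg iron for $1.50 (total $3.00, still need 0.1 mg).
Take 1 serving of Greek yogurt: +0.1 mg iron for $1.60 (total $4.60, still need 0.0 mg).
Filling from the cheapest source first is optimal under one linear minimum: $4.60.

$4.60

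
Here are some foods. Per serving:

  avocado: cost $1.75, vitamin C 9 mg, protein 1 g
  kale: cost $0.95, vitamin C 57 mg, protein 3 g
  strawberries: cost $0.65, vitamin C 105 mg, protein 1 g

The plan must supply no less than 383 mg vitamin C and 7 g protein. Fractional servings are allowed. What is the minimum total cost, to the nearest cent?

$3.19

Minimising a linear cost over {vitamin C ≥ 383, protein ≥ 7, servings ≥ 0} — the optimum is at a vertex, using one or two foods.
avocado only: max(383/9, 7/1) = 42.56 servings → $74.47.
kale only: max(383/57, 7/3) = 6.719 servings → $6.38.
strawberries only: max(383/105, 7/1) = 7 servings → $4.55.
avocado + kale: the both-tight solution has a negative serving — not a feasible corner.
avocado + strawberries with both tight: 3.667 servings and 3.333 servings → $8.58.
kale + strawberries with both tight: 1.364 servings and 2.907 servings → $3.19.
Cheapest feasible corner: $3.19.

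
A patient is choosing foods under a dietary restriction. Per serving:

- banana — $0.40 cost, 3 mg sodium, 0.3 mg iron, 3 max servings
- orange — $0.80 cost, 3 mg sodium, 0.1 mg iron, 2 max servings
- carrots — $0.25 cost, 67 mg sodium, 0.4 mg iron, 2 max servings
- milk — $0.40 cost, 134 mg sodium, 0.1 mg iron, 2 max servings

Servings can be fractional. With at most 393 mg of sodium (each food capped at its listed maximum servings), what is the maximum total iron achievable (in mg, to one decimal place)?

Iron per mg sodium: banana 0.1, orange 0.03333, carrots 0.00597, milk 0.0007463.
Take 3 servings of banana: uses 9 mg sodium, +0.9 mg iron (running total 0.9 mg).
Take 2 servings of orange: uses 6 mg sodium, +0.2 mg iron (running total 1.1 mg).
Take 2 servings of carrots: uses 134 mg sodium, +0.8 mg iron (running total 1.9 mg).
Take 1.821 servings of milk: uses 244 mg sodium, +0.2 mg iron (running total 2.1 mg).
Filling greedily by iron-per-mg sodium is optimal for one linear limit, giving 2.1 mg.

2.1 mg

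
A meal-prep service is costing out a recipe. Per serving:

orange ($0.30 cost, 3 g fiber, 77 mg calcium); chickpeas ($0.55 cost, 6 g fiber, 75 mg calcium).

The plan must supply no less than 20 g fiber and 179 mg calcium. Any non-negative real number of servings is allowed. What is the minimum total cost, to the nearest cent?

A basic optimal solution has at most two foods positive. Try each food alone and each pair with both targets met exactly.
orange only: max(20/3, 179/77) = 6.667 servings → $2.00.
chickpeas only: max(20/6, 179/75) = 3.333 servings → $1.83.
orange + chickpeas with both targets exact would need a negative amount; discard.
Cheapest feasible corner: $1.83.

$1.83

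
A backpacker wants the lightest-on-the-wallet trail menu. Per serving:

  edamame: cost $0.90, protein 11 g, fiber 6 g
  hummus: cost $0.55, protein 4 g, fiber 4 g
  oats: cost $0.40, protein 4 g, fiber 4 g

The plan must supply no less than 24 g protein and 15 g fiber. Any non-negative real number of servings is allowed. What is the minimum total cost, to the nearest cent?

$2.04

For a min-cost LP with two ≥-constraints, a basic feasible solution has at most two positive variables.
edamame only: max(24/11, 15/6) = 2.5 servings → $2.25.
hummus only: max(24/4, 15/4) = 6 servings → $3.30.
oats only: max(24/4, 15/4) = 6 servings → $2.40.
edamame + hummus with both tight: 1.8 servings and 1.05 servings → $2.20.
edamame + oats with both tight: 1.8 servings and 1.05 servings → $2.04.
hummus + oats (both tight): parallel constraints — no distinct corner.
Cheapest feasible corner: $2.04.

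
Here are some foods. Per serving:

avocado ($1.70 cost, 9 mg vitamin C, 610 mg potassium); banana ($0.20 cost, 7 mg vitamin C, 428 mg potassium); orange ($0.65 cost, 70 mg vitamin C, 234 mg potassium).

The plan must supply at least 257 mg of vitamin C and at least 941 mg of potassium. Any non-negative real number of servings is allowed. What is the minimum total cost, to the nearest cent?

Two binding constraints pin down two serving amounts, so the optimal mix uses at most two foods. The candidates are each food alone (scaled to the tighter of vitamin C/potassium) and each pair with both constraints tight.
avocado only: max(257/9, 941/610) = 28.56 servings → $48.54.
banana only: max(257/7, 941/428) = 36.71 servings → $7.34.
orange only: max(257/70, 941/234) = 4.021 servings → $2.61.
avocado + banana with both targets exact would need a negative amount; discard.
avocado + orange with both tight: 0.1412 servings and 3.653 servings → $2.61.
banana + orange with both tight: 0.2024 servings and 3.651 servings → $2.41.
Cheapest feasible corner: $2.41.

$2.41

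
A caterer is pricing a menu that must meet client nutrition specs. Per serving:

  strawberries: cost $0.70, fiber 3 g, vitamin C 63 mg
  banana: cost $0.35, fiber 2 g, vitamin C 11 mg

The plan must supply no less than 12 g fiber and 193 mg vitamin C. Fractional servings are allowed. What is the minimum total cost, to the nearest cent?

Compare the cost at each extreme point of the feasible region.
strawberries only: max(12/3, 193/63) = 4 servings → $2.80.
banana only: max(12/2, 193/11) = 17.55 servings → $6.14.
strawberries + banana with both tight: 2.731 servings and 1.903 servings → $2.58.
So the least-cost plan costs $2.58.

$2.58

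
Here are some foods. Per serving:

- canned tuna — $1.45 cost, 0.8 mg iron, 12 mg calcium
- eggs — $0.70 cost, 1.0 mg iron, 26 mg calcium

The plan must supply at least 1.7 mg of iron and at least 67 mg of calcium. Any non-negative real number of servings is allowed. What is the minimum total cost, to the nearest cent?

$1.80

Two binding constraints pin down two serving amounts, so the optimal mix uses at most two foods. The candidates are each food alone (scaled to the tighter of iron/calcium) and each pair with both constraints tight.
canned tuna only: max(1.7/0.8, 67/12) = 5.583 servings → $8.10.
eggs only: max(1.7/1.0, 67/26) = 2.577 servings → $1.80.
canned tuna + eggs: intersection lies outside the first quadrant.
So the least-cost plan costs $1.80.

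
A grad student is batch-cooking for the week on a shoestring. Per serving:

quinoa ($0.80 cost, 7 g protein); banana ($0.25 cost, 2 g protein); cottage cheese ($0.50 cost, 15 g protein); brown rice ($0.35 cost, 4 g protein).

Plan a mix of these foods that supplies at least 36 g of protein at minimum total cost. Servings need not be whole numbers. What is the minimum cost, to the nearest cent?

Cost per g of protein: cottage cheese $0.0333, brown rice $0.0875, quinoa $0.1143, banana $0.1250.
With no serving limits, use only cottage cheese: 36 g / 15 g = 2.4 servings × $0.50 = $1.20.

$1.20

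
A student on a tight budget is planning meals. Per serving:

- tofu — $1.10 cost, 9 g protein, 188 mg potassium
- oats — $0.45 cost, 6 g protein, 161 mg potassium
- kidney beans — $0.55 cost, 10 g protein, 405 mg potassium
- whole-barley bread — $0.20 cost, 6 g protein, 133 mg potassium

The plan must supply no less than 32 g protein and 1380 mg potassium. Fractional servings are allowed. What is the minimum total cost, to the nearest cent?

The cheapest plan sits at a corner of the feasible region — with two constraints it uses at most two foods.
tofu only: max(32/9, 1380/188) = 7.34 servings → $8.07.
oats only: max(32/6, 1380/161) = 8.571 servings → $3.86.
kidney beans only: max(32/10, 1380/405) = 3.407 servings → $1.87.
whole-barley bread only: max(32/6, 1380/133) = 10.38 servings → $2.08.
tofu + oats: intersection lies outside the first quadrant.
tofu + kidney beans: intersection lies outside the first quadrant.
tofu + whole-barley bread with both targets exact would need a negative amount; discard.
oats + kidney beans: intersection lies outside the first quadrant.
oats + whole-barley bread: intersection lies outside the first quadrant.
kidney beans + whole-barley bread: the both-tight solution has a negative serving — not a feasible corner.
Cheapest feasible corner: $1.87.

$1.87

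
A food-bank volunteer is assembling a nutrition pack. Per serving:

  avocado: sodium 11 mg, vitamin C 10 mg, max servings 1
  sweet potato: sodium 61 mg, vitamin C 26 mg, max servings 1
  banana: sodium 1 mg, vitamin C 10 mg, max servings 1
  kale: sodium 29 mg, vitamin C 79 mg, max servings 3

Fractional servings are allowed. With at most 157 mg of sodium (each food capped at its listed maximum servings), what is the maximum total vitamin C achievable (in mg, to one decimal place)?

Vitamin C per mg sodium: banana 10, kale 2.724, avocado 0.9091, sweet potato 0.4262.
Take 1 serving of banana: uses 1 mg sodium, +10.0 mg vitamin C (running total 10.0 mg).
Take 3 servings of kale: uses 87 mg sodium, +237.0 mg vitamin C (running total 247.0 mg).
Take 1 serving of avocado: uses 11 mg sodium, +10.0 mg vitamin C (running total 257.0 mg).
Take 0.9508 servings of sweet potato: uses 58 mg sodium, +24.7 mg vitamin C (running total 281.7 mg).
Greedy by best ratio exhausts the sodium allowance optimally: 281.7 mg.

281.7 mg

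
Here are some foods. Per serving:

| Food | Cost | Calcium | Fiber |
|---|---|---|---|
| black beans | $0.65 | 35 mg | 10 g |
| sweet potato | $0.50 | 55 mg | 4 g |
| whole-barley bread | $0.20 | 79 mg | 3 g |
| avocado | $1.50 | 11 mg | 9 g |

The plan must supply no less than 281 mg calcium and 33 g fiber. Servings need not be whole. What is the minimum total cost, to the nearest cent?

$2.16

This is a tiny linear program; its minimum lies at a vertex of the feasible set. List the vertices and price them.
black beans only: max(281/35, 33/10) = 8.029 servings → $5.22.
sweet potato only: max(281/55, 33/4) = 8.25 servings → $4.12.
whole-barley bread only: max(281/79, 33/3) = 11 servings → $2.20.
avocado only: max(281/11, 33/9) = 25.55 servings → $38.32.
black beans + sweet potato with both tight: 1.685 servings and 4.037 servings → $3.11.
black beans + whole-barley bread with both tight: 2.575 servings and 2.416 servings → $2.16.
black beans + avocado: the both-tight solution has a negative serving — not a feasible corner.
sweet potato + whole-barley bread with both targets exact would need a negative amount; discard.
sweet potato + avocado with both tight: 4.803 servings and 1.532 servings → $4.70.
whole-barley bread + avocado with both tight: 3.195 servings and 2.602 servings → $4.54.
Cheapest feasible corner: $2.16.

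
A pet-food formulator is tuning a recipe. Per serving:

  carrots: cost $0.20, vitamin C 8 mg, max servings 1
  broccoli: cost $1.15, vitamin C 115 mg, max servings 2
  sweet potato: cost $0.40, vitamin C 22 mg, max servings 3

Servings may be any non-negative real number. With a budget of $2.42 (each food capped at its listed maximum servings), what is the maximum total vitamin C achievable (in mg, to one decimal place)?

Vitamin C per dollar: broccoli 100, sweet potato 55, carrots 40.
Take 2 servings of broccoli: spends $2.30, +230.0 mg vitamin C (running total 230.0 mg).
Take 0.3 servings of sweet potato: spends $0.12, +6.6 mg vitamin C (running total 236.6 mg).
Greedy by best ratio exhausts the cost allowance optimally: 236.6 mg.

236.6 mg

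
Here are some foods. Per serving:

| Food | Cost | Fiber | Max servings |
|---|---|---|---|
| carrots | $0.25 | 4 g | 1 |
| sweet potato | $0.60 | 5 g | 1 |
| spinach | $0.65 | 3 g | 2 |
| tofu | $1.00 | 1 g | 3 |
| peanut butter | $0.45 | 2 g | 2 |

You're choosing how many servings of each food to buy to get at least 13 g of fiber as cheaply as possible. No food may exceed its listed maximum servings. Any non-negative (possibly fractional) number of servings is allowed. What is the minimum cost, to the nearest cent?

Cost per g of fiber: carrots $0.0625, sweet potato $0.1200, spinach $0.2167, peanut butter $0.2250, tofu $1.0000.
Take 1 serving of carrots: +4.0 g fiber for $0.25 (total $0.25, still need 9.0 g).
Take 1 serving of sweet potato: +5.0 g fiber for $0.60 (total $0.85, still need 4.0 g).
Take 1.333 servings of spinach: +4.0 g fiber for $0.87 (total $1.72, still need 0.0 g).
Greedy by cheapest-per-g is optimal for a single linear constraint, so the minimum cost is $1.72.

$1.72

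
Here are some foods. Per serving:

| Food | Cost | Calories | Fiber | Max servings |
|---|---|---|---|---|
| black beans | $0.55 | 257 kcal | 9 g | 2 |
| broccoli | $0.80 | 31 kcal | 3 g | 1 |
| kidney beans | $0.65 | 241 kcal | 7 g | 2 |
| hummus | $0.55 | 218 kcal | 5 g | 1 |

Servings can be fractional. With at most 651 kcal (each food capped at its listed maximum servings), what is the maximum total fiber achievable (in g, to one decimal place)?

Fiber per kcal: broccoli 0.09677, black beans 0.03502, kidney beans 0.02905, hummus 0.02294.
Take 1 serving of broccoli: uses 31 kcal, +3.0 g fiber (running total 3.0 g).
Take 2 servings of black beans: uses 514 kcal, +18.0 g fiber (running total 21.0 g).
Take 0.4398 servings of kidney beans: uses 106 kcal, +3.1 g fiber (running total 24.1 g).
Filling greedily by fiber-per-kcal is optimal for one linear limit, giving 24.1 g.

24.1 g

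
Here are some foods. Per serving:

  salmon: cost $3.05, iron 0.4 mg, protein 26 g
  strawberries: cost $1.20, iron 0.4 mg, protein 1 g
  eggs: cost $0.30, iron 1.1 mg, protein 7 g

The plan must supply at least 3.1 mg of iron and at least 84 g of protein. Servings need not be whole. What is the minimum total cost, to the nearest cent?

Check every corner: each single food scaled to meet both minima, and each pair solved so both constraints bind.
salmon only: max(3.1/0.4, 84/26) = 7.75 servings → $23.64.
strawberries only: max(3.1/0.4, 84/1) = 84 servings → $100.80.
eggs only: max(3.1/1.1, 84/7) = 12 servings → $3.60.
salmon + strawberries with both tight: 3.05 servings and 4.7 servings → $14.94.
salmon + eggs with both tight: 2.74 servings and 1.822 servings → $8.90.
strawberries + eggs: the both-tight solution has a negative serving — not a feasible corner.
Cheapest feasible corner: $3.60.

$3.60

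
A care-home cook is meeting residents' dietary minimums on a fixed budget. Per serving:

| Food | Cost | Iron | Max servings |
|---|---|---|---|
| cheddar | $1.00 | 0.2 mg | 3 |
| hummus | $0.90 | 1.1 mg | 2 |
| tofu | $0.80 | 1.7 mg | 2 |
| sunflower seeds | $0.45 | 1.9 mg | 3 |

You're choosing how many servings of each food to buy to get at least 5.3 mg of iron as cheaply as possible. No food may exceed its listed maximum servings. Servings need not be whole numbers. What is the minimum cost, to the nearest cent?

$1.26

Cost per mg of iron: sunflower seeds $0.2368, tofu $0.4706, hummus $0.8182, cheddar $5.0000.
Take 2.789 servings of sunflower seeds: +5.3 mg iron for $1.26 (total $1.26, still need 0.0 mg).
Greedy by cheapest-per-mg is optimal for a single linear constraint, so the minimum cost is $1.26.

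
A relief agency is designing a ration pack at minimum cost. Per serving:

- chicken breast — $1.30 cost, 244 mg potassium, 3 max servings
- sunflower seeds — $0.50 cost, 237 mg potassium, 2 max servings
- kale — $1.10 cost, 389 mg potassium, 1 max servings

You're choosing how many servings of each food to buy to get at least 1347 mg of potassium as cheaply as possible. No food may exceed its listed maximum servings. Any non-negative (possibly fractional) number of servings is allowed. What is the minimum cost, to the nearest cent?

Cost per mg of potassium: sunflower seeds $0.0021, kale $0.0028, chicken breast $0.0053.
Take 2 servings of sunflower seeds: +474.0 mg potassium for $1.00 (total $1.00, still need 873.0 mg).
Take 1 serving of kale: +389.0 mg potassium for $1.10 (total $2.10, still need 484.0 mg).
Take 1.984 servings of chicken breast: +484.0 mg potassium for $2.58 (total $4.68, still need 0.0 mg).
Filling from the cheapest source first is optimal under one linear minimum: $4.68.

$4.68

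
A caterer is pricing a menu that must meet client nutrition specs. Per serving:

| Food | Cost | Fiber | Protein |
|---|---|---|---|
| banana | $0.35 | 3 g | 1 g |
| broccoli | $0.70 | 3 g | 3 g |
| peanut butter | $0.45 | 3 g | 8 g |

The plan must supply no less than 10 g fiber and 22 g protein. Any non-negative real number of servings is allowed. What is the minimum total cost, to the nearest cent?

$1.43

This is a tiny linear program; its minimum lies at a vertex of the feasible set. List the vertices and price them.
banana only: max(10/3, 22/1) = 22 servings → $7.70.
broccoli only: max(10/3, 22/3) = 7.333 servings → $5.13.
peanut butter only: max(10/3, 22/8) = 3.333 servings → $1.50.
banana + broccoli: intersection lies outside the first quadrant.
banana + peanut butter with both tight: 0.6667 servings and 2.667 servings → $1.43.
broccoli + peanut butter with both tight: 0.9333 servings and 2.4 servings → $1.73.
The minimum over all feasible corners is $1.43.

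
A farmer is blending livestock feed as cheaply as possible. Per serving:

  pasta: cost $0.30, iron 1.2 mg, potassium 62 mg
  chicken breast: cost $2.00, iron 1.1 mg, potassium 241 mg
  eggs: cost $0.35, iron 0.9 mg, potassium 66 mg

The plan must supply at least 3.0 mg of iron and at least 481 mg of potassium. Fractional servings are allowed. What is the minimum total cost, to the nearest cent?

Check every corner: each single food scaled to meet both minima, and each pair solved so both constraints bind.
pasta only: max(3.0/1.2, 481/62) = 7.758 servings → $2.33.
chicken breast only: max(3.0/1.1, 481/241) = 2.727 servings → $5.45.
eggs only: max(3.0/0.9, 481/66) = 7.288 servings → $2.55.
pasta + chicken breast with both tight: 0.8774 servings and 1.77 servings → $3.80.
pasta + eggs: intersection lies outside the first quadrant.
chicken breast + eggs with both tight: 1.628 servings and 1.344 servings → $3.73.
Cheapest feasible corner: $2.33.

$2.33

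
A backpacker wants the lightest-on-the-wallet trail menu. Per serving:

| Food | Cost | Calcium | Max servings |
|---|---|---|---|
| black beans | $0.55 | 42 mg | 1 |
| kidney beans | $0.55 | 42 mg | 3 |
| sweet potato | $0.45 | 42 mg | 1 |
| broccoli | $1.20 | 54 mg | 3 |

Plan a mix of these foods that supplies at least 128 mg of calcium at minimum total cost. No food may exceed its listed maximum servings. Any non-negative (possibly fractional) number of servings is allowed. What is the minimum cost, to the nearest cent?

$1.58

Cost per mg of calcium: sweet potato $0.0107, black beans $0.0131, kidney beans $0.0131, broccoli $0.0222.
Take 1 serving of sweet potato: +42.0 mg calcium for $0.45 (total $0.45, still need 86.0 mg).
Take 1 serving of black beans: +42.0 mg calcium for $0.55 (total $1.00, still need 44.0 mg).
Take 1.048 servings of kidney beans: +44.0 mg calcium for $0.58 (total $1.58, still need 0.0 mg).
Greedy by cheapest-per-mg is optimal for a single linear constraint, so the minimum cost is $1.58.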